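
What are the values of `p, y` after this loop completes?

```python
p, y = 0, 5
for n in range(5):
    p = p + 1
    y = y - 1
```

p goes 0→5, y goes 5→0
`p, y` takes the values: (0, 5) → (1, 5) → (1, 4) → (2, 4) → (2, 3) → (3, 3) → (3, 2) → (4, 2) → (4, 1) → (5, 1) → (5, 0)

Answer: 5, 0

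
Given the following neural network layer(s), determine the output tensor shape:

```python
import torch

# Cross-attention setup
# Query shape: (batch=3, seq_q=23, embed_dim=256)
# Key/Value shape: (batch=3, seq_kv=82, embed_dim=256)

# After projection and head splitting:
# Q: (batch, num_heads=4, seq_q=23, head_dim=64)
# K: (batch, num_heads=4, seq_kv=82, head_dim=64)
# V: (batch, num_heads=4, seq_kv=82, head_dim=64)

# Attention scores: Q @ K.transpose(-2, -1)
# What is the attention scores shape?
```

Input: (3, 23, 256) -> Output: (3, 4, 23, 82)

Answer: (3, 4, 23, 82)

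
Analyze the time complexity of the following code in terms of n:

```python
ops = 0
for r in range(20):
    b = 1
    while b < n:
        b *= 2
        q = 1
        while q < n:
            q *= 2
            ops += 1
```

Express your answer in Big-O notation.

Each loop level contributes: 1 × log n × log n. Multiplying the contributions gives O(log² n).

Answer: O(log² n)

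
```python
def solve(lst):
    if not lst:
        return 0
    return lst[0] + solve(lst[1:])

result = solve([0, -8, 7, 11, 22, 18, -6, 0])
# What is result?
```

0 + (-8) + 7 + 11 + 22 + 18 + (-6) + 0 + 0 = 44

Answer: 44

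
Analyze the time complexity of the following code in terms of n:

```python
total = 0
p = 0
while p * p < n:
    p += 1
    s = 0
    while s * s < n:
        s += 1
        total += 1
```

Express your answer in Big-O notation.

Each loop level contributes: √n × √n. Multiplying the contributions gives O(n).

Answer: O(n)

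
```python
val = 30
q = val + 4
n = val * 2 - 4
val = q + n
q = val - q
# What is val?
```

Trace:
`val = 30` → val = 30
`q = val + 4` → q = 34
`n = val * 2 - 4` → n = 56
`val = q + n` → val = 90
`q = val - q` → q = 56
So val = 90

Answer: 90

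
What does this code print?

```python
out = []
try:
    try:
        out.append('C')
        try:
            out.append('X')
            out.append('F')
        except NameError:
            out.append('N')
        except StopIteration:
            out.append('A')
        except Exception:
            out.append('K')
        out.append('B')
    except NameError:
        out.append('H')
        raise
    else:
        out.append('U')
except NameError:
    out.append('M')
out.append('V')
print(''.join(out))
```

Execution trace: 'C' (try body) → 'X' (inner try body) → 'F' (inner try body, no exception) → 'B' (try body, no exception) → 'U' (else) → 'V' (after the try/except). Output: CXFBUV

Answer: CXFBUV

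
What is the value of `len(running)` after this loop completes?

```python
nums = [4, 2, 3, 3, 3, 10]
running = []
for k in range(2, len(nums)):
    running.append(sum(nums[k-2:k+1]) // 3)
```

Number of 3-element averages
`running` takes the values: [] → [3] → [3, 2] → [3, 2, 3] → [3, 2, 3, 5]
So `len(running)` = 4

Answer: 4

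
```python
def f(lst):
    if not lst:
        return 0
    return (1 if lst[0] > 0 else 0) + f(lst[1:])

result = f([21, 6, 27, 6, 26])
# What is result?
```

Count of positive elements in [21, 6, 27, 6, 26] = 5

Answer: 5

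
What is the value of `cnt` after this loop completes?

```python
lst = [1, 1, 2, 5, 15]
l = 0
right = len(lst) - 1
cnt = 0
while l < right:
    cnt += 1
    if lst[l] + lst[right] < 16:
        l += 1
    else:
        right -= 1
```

Steps to find pair summing to 16
`cnt` takes the values: 0 → 1 → 2 → 3 → 4

Answer: 4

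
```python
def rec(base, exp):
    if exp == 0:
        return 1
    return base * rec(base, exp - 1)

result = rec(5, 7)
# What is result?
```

rec(5, 7) = 5 * 5 * 5 * 5 * 5 * 5 * 5 = 78125

Answer: 78125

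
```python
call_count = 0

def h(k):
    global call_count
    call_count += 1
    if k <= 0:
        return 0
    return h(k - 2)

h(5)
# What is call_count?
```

Linear recursion stepping by 2: 4 calls from k=5 down to ≤0.

Answer: 4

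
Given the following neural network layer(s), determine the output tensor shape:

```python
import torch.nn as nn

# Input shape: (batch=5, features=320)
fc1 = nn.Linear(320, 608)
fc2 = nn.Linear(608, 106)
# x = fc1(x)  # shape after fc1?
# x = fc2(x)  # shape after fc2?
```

Input: (5, 320) -> after fc1: (5, 608) -> Output: (5, 106)

Answer: (5, 106)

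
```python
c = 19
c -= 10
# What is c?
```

Trace:
`c = 19` → c = 19
`c -= 10` → c = 9
So c = 9

Answer: 9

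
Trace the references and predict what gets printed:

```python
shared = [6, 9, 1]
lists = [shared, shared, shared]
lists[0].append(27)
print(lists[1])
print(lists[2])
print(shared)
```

Key concept: list of same reference.
Step by step:
`shared = [6, 9, 1]` → shared = [6, 9, 1]
`lists = [shared, shared, shared]` → lists = [[6, 9, 1], [6, 9, 1], [6, 9, 1]]
`lists[0].append(27)` → shared = [6, 9, 1, 27]; lists = [[6, 9, 1, 27], [6, 9, 1, 27], [6, 9, 1, 27]]
`print(lists[1])` → prints [6, 9, 1, 27]
`print(lists[2])` → prints [6, 9, 1, 27]
`print(shared)` → prints [6, 9, 1, 27]

Answer:
[6, 9, 1, 27]
[6, 9, 1, 27]
[6, 9, 1, 27]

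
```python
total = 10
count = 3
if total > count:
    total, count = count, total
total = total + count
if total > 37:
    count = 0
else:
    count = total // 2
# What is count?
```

Trace:
`total = 10` → total = 10
`count = 3` → count = 3
`if total > count: ...` → total > count is True → total = 3; count = 10
`total = total + count` → total = 13
`if total > 37: ...` → total > 37 is False, take else branch → count = 6
So count = 6

Answer: 6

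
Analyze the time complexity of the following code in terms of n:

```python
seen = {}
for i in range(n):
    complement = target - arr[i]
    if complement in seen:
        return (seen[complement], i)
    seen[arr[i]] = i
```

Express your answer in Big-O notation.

This is Two sum with hash map. Time complexity: O(n).

Answer: O(n)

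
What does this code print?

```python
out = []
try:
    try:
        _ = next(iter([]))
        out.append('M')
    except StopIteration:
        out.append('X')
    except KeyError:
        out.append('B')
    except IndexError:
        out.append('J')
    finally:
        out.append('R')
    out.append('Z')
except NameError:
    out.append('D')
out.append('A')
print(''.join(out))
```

Execution trace: 'X' (inner except StopIteration) → 'R' (inner finally) → 'Z' (try body, no exception) → 'A' (after the try/except). Output: XRZA

Answer: XRZA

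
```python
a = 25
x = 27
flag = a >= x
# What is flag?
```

Trace:
`a = 25` → a = 25
`x = 27` → x = 27
`flag = a >= x` → flag = False
So flag = False

Answer: False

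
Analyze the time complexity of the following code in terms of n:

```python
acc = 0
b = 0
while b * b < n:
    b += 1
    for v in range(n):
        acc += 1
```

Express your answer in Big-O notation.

Each loop level contributes: √n × n. Multiplying the contributions gives O(n√n).

Answer: O(n√n)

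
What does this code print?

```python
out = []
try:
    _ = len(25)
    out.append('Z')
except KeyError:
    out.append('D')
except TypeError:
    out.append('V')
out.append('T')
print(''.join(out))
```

Execution trace: 'V' (except TypeError) → 'T' (after the try/except). Output: VT

Answer: VT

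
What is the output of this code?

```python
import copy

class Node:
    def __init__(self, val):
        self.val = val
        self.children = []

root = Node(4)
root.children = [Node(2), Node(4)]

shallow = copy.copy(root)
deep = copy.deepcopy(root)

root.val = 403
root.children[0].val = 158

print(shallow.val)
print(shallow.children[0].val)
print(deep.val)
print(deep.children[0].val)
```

Key concept: deep copy with custom objects.
Step by step:
`root = Node(4)` → root = Node(val=4, children=[])
`root.children = [Node(2), Node(4)]` → root = Node(val=4, children=[Node(val=2, children=[]), Node(val=4, children=[])])
`shallow = copy.copy(root)` → shallow = Node(val=4, children=[Node(val=2, children=[]), Node(val=4, children=[])])
`deep = copy.deepcopy(root)` → deep = Node(val=4, children=[Node(val=2, children=[]), Node(val=4, children=[])])
`root.val = 403` → root = Node(val=403, children=[Node(val=2, children=[]), Node(val=4, children=[])])
`root.children[0].val = 158` → root = Node(val=403, children=[Node(val=158, children=[]), Node(val=4, children=[])]); shallow = Node(val=4, children=[Node(val=158, children=[]), Node(val=4, children=[])])
`print(shallow.val)` → prints 4
`print(shallow.children[0].val)` → prints 158
`print(deep.val)` → prints 4
`print(deep.children[0].val)` → prints 2

Answer:
4
158
4
2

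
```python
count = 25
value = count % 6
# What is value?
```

Trace:
`count = 25` → count = 25
`value = count % 6` → value = 1
So value = 1

Answer: 1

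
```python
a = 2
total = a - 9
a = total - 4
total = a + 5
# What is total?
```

Trace:
`a = 2` → a = 2
`total = a - 9` → total = -7
`a = total - 4` → a = -11
`total = a + 5` → total = -6
So total = -6

Answer: -6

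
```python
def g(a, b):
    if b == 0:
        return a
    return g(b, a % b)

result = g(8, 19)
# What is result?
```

g(8, 19) -> g(19, 8) -> g(8, 3) -> g(3, 2) -> g(2, 1) -> g(1, 0) -> 1

Answer: 1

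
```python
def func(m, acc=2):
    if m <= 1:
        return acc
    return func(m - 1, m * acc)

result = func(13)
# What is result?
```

Accumulator trace (n, acc): (13, 2) -> (12, 26) -> (11, 312) -> (10, 3432) -> (9, 34320) -> (8, 308880) -> (7, 2471040) -> (6, 17297280) -> (5, 103783680) -> (4, 518918400) -> (3, 2075673600) -> (2, 6227020800) -> (1, 12454041600) -> return 12454041600

Answer: 12454041600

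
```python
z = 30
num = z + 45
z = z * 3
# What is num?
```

Trace:
`z = 30` → z = 30
`num = z + 45` → num = 75
`z = z * 3` → z = 90
So num = 75

Answer: 75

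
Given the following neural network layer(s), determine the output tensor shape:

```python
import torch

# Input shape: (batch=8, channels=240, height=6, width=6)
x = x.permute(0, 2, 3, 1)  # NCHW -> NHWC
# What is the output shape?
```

Input: (8, 240, 6, 6) -> Output: (8, 6, 6, 240)

Answer: (8, 6, 6, 240)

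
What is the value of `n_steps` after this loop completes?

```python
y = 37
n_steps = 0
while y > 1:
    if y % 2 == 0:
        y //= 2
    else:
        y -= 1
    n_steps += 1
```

Steps to reduce 37 to 1
`n_steps` takes the values: 0 → 1 → 2 → 3 → 4 → 5 → 6 → 7

Answer: 7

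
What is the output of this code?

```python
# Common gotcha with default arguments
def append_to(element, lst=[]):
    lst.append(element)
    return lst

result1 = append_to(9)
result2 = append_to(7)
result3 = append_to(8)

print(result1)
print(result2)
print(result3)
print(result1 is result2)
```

Key concept: mutable default argument gotcha.
Step by step:
`result1 = append_to(9)` → result1 = [9]
`result2 = append_to(7)` → result1 = [9, 7] (same object as result2); result2 = [9, 7] (same object as result1)
`result3 = append_to(8)` → result1 = [9, 7, 8] (same object as result2, result3); result2 = [9, 7, 8] (same object as result1, result3); result3 = [9, 7, 8] (same object as result1, result2)
`print(result1)` → prints [9, 7, 8]
`print(result2)` → prints [9, 7, 8]
`print(result3)` → prints [9, 7, 8]
`print(result1 is result2)` → prints True

Answer:
[9, 7, 8]
[9, 7, 8]
[9, 7, 8]
True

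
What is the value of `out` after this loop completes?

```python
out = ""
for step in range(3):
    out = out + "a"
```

Repeat 'a' 3 times
`out` takes the values: "" → "a" → "aa" → "aaa"

Answer: "aaa"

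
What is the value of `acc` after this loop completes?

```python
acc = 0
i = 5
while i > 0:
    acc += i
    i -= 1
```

Sum 5 down to 1
`acc` takes the values: 0 → 5 → 9 → 12 → 14 → 15

Answer: 15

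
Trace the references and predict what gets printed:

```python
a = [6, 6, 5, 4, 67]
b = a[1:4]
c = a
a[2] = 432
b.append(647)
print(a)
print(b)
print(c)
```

Key concept: slice vs alias.
Step by step:
`a = [6, 6, 5, 4, 67]` → a = [6, 6, 5, 4, 67]
`b = a[1:4]` → b = [6, 5, 4]
`c = a` → c = [6, 6, 5, 4, 67] (same object as a)
`a[2] = 432` → a = [6, 6, 432, 4, 67] (same object as c); c = [6, 6, 432, 4, 67] (same object as a)
`b.append(647)` → b = [6, 5, 4, 647]
`print(a)` → prints [6, 6, 432, 4, 67]
`print(b)` → prints [6, 5, 4, 647]
`print(c)` → prints [6, 6, 432, 4, 67]

Answer:
[6, 6, 432, 4, 67]
[6, 5, 4, 647]
[6, 6, 432, 4, 67]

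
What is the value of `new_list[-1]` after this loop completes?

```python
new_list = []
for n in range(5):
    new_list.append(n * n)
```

Last element of squares 0 to 4
`new_list` takes the values: [] → [0] → [0, 1] → [0, 1, 4] → [0, 1, 4, 9] → [0, 1, 4, 9, 16]
So `new_list[-1]` = 16

Answer: 16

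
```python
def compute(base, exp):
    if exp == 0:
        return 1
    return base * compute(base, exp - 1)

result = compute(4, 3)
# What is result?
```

compute(4, 3) = 4 * 4 * 4 = 64

Answer: 64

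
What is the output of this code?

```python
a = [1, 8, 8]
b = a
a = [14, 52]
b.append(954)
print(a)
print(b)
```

Key concept: rebinding vs mutation: a is rebound to a new list, b still points at the original.
Step by step:
`a = [1, 8, 8]` → a = [1, 8, 8]
`b = a` → b = [1, 8, 8] (same object as a)
`a = [14, 52]` → a = [14, 52]
`b.append(954)` → b = [1, 8, 8, 954]
`print(a)` → prints [14, 52]
`print(b)` → prints [1, 8, 8, 954]

Answer:
[14, 52]
[1, 8, 8, 954]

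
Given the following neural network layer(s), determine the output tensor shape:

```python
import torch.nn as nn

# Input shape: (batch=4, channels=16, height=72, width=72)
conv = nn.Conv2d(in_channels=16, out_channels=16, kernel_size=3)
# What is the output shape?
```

Input: (4, 16, 72, 72) -> Output: (4, 16, 70, 70)

Answer: (4, 16, 70, 70)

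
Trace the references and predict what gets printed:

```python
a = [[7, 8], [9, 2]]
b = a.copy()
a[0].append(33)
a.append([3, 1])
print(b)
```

Key concept: shallow copy with nested lists.
Step by step:
`a = [[7, 8], [9, 2]]` → a = [[7, 8], [9, 2]]
`b = a.copy()` → b = [[7, 8], [9, 2]]
`a[0].append(33)` → a = [[7, 8, 33], [9, 2]]; b = [[7, 8, 33], [9, 2]]
`a.append([3, 1])` → a = [[7, 8, 33], [9, 2], [3, 1]]
`print(b)` → prints [[7, 8, 33], [9, 2]]

Answer: [[7, 8, 33], [9, 2]]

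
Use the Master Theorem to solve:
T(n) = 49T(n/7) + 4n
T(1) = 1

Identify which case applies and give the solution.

a=49, b=7, f(n)=4n. log_7(49) = 2. Since c=1 < 2, Case 1 applies: T(n) = Θ(n^log_b(a)) = O(n^2).

Answer: O(n^2) - Case 1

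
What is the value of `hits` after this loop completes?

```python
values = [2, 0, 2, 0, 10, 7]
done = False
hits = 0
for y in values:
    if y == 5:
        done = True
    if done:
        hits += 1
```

Count elements after first 5 in [2, 0, 2, 0, 10, 7]
`hits` takes the values: 0

Answer: 0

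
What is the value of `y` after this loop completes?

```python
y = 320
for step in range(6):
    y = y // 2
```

Halve 6 times: 320 // 2^6 = 5
`y` takes the values: 320 → 160 → 80 → 40 → 20 → 10 → 5

Answer: 5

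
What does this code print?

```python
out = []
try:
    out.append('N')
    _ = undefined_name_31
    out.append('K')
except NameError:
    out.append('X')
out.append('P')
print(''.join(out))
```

Execution trace: 'N' (try body) → 'X' (except NameError) → 'P' (after the try/except). Output: NXP

Answer: NXP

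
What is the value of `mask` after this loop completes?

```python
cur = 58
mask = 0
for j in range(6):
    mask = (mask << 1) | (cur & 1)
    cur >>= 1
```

Reverse lowest 6 bits of 58
`mask` takes the values: 0 → 1 → 2 → 5 → 11 → 23

Answer: 23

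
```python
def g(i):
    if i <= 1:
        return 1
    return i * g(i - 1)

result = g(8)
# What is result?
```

g(8) = 8 * 7 * 6 * 5 * 4 * 3 * 2 * 1 = 40320

Answer: 40320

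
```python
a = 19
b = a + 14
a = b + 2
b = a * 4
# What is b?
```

Trace:
`a = 19` → a = 19
`b = a + 14` → b = 33
`a = b + 2` → a = 35
`b = a * 4` → b = 140
So b = 140

Answer: 140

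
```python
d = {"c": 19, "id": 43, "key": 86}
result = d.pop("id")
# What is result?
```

Trace:
`d = {"c": 19, "id": 43, "key": 86}` → d = {'c': 19, 'id': 43, 'key': 86}
`result = d.pop("id")` → d = {'c': 19, 'key': 86}; result = 43
So result = 43

Answer: 43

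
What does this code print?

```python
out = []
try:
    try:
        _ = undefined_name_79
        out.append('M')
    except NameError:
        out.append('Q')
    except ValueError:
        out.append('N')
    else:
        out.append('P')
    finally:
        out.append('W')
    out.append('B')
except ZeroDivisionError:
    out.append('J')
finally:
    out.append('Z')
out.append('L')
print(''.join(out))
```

Execution trace: 'Q' (inner except NameError) → 'W' (inner finally) → 'B' (try body, no exception) → 'Z' (finally) → 'L' (after the try/except). Output: QWBZL

Answer: QWBZL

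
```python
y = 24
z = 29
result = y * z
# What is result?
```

Trace:
`y = 24` → y = 24
`z = 29` → z = 29
`result = y * z` → result = 696
So result = 696

Answer: 696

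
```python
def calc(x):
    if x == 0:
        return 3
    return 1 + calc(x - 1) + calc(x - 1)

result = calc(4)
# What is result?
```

calc(x) = 1 + 2·calc(x-1), calc(0)=3. Closed form: (3+1)·2^4 - 1 = 63.

Answer: 63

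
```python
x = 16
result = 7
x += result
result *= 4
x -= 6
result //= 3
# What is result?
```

Trace:
`x = 16` → x = 16
`result = 7` → result = 7
`x += result` → x = 23
`result *= 4` → result = 28
`x -= 6` → x = 17
`result //= 3` → result = 9
So result = 9

Answer: 9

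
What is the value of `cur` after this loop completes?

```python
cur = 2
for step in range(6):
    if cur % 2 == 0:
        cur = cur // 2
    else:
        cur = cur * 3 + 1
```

Collatz-style transformation from 2
`cur` takes the values: 2 → 1 → 4 → 2 → 1 → 4 → 2

Answer: 2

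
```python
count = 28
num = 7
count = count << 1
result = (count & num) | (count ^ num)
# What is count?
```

Trace:
`count = 28` → count = 28
`num = 7` → num = 7
`count = count << 1` → count = 56
`result = (count & num) | (count ^ num)` → result = 63
So count = 56

Answer: 56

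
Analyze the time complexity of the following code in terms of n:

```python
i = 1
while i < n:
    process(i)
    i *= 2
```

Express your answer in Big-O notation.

This is Logarithmic loop. Time complexity: O(log n).

Answer: O(log n)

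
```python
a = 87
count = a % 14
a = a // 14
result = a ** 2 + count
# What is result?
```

Trace:
`a = 87` → a = 87
`count = a % 14` → count = 3
`a = a // 14` → a = 6
`result = a ** 2 + count` → result = 39
So result = 39

Answer: 39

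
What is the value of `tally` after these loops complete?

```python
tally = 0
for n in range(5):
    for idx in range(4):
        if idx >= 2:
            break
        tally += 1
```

Inner breaks at 2, outer runs 5 times
`tally` takes the values: 0 → 1 → 2 → 3 → 4 → 5 → 6 → 7 → 8 → 9 → 10

Answer: 10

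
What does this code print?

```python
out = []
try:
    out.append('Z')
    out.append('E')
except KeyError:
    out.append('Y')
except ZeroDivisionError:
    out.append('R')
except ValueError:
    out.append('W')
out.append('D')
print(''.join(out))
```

Execution trace: 'Z' (try body) → 'E' (try body, no exception) → 'D' (after the try/except). Output: ZED

Answer: ZED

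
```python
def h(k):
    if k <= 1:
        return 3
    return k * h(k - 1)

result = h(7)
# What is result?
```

h(7) = 7 * 6 * 5 * 4 * 3 * 2 * 3 = 15120

Answer: 15120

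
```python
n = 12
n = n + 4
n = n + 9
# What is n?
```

Trace:
`n = 12` → n = 12
`n = n + 4` → n = 16
`n = n + 9` → n = 25
So n = 25

Answer: 25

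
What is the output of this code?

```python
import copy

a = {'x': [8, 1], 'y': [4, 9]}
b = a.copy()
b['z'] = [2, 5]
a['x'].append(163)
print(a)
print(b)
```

Key concept: shallow copy of dict with mutable values.
Step by step:
`a = {'x': [8, 1], 'y': [4, 9]}` → a = {'x': [8, 1], 'y': [4, 9]}
`b = a.copy()` → b = {'x': [8, 1], 'y': [4, 9]}
`b['z'] = [2, 5]` → b = {'x': [8, 1], 'y': [4, 9], 'z': [2, 5]}
`a['x'].append(163)` → a = {'x': [8, 1, 163], 'y': [4, 9]}; b = {'x': [8, 1, 163], 'y': [4, 9], 'z': [2, 5]}
`print(a)` → prints {'x': [8, 1, 163], 'y': [4, 9]}
`print(b)` → prints {'x': [8, 1, 163], 'y': [4, 9], 'z': [2, 5]}

Answer:
{'x': [8, 1, 163], 'y': [4, 9]}
{'x': [8, 1, 163], 'y': [4, 9], 'z': [2, 5]}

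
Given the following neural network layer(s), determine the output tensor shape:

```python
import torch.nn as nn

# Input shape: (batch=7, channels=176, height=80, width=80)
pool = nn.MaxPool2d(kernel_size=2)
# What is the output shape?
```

Input: (7, 176, 80, 80) -> Output: (7, 176, 40, 40)

Answer: (7, 176, 40, 40)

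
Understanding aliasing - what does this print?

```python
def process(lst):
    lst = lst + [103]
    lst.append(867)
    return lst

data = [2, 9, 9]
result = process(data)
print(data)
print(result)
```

Key concept: rebinding parameter vs mutation.
Step by step:
`data = [2, 9, 9]` → data = [2, 9, 9]
`result = process(data)` → result = [2, 9, 9, 103, 867]
`print(data)` → prints [2, 9, 9]
`print(result)` → prints [2, 9, 9, 103, 867]

Answer:
[2, 9, 9]
[2, 9, 9, 103, 867]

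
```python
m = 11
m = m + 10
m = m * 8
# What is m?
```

Trace:
`m = 11` → m = 11
`m = m + 10` → m = 21
`m = m * 8` → m = 168
So m = 168

Answer: 168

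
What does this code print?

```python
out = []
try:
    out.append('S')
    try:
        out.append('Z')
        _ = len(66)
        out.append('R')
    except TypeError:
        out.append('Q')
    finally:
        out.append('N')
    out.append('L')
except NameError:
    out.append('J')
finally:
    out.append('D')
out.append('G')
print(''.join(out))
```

Execution trace: 'S' (try body) → 'Z' (inner try body) → 'Q' (inner except TypeError) → 'N' (inner finally) → 'L' (try body, no exception) → 'D' (finally) → 'G' (after the try/except). Output: SZQNLDG

Answer: SZQNLDG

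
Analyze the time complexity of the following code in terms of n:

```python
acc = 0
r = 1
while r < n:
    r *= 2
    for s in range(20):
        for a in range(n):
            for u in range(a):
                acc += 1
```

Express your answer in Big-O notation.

Each loop level contributes: log n × 1 × n × n. Multiplying the contributions gives O(n^2 log n).

Answer: O(n^2 log n)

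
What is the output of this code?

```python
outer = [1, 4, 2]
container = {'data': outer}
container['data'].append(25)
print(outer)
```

Key concept: dict holds reference to list.
Step by step:
`outer = [1, 4, 2]` → outer = [1, 4, 2]
`container = {'data': outer}` → container = {'data': [1, 4, 2]}
`container['data'].append(25)` → outer = [1, 4, 2, 25]; container = {'data': [1, 4, 2, 25]}
`print(outer)` → prints [1, 4, 2, 25]

Answer: [1, 4, 2, 25]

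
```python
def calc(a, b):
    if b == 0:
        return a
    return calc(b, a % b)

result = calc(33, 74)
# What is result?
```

calc(33, 74) -> calc(74, 33) -> calc(33, 8) -> calc(8, 1) -> calc(1, 0) -> 1

Answer: 1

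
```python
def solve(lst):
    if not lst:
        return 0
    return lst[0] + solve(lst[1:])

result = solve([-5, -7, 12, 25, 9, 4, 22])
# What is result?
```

(-5) + (-7) + 12 + 25 + 9 + 4 + 22 + 0 = 60

Answer: 60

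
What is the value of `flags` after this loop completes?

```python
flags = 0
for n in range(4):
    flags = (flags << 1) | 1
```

Build 4 consecutive 1-bits: 0b1111
`flags` takes the values: 0 → 1 → 3 → 7 → 15

Answer: 15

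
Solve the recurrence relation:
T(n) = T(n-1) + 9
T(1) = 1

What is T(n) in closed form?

Unrolling: T(n) = T(1) + 9·(n-1) = 1 + 9(n-1) = 9n - 8.

Answer: T(n) = 9n - 8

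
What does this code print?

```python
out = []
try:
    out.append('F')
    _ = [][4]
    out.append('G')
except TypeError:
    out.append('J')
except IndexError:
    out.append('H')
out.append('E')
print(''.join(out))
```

Execution trace: 'F' (try body) → 'H' (except IndexError) → 'E' (after the try/except). Output: FHE

Answer: FHE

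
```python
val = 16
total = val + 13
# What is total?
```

Trace:
`val = 16` → val = 16
`total = val + 13` → total = 29
So total = 29

Answer: 29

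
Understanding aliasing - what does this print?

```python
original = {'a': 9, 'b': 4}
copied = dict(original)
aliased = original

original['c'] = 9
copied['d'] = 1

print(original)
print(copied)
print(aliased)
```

Key concept: dict() creates copy, assignment creates alias.
Step by step:
`original = {'a': 9, 'b': 4}` → original = {'a': 9, 'b': 4}
`copied = dict(original)` → copied = {'a': 9, 'b': 4}
`aliased = original` → aliased = {'a': 9, 'b': 4} (same object as original)
`original['c'] = 9` → original = {'a': 9, 'b': 4, 'c': 9} (same object as aliased); aliased = {'a': 9, 'b': 4, 'c': 9} (same object as original)
`copied['d'] = 1` → copied = {'a': 9, 'b': 4, 'd': 1}
`print(original)` → prints {'a': 9, 'b': 4, 'c': 9}
`print(copied)` → prints {'a': 9, 'b': 4, 'd': 1}
`print(aliased)` → prints {'a': 9, 'b': 4, 'c': 9}

Answer:
{'a': 9, 'b': 4, 'c': 9}
{'a': 9, 'b': 4, 'd': 1}
{'a': 9, 'b': 4, 'c': 9}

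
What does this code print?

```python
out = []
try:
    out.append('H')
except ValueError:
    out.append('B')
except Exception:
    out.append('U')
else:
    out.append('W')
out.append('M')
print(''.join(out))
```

Execution trace: 'H' (try body, no exception) → 'W' (else) → 'M' (after the try/except). Output: HWM

Answer: HWM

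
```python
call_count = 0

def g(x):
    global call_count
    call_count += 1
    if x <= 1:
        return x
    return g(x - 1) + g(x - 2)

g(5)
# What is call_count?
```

Calls(x) = 1 + Calls(x-1) + Calls(x-2); Calls(0)=Calls(1)=1. For x=5 this gives 15.

Answer: 15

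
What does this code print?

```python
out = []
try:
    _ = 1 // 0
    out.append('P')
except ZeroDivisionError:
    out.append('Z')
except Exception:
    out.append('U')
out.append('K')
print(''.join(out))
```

Execution trace: 'Z' (except ZeroDivisionError) → 'K' (after the try/except). Output: ZK

Answer: ZK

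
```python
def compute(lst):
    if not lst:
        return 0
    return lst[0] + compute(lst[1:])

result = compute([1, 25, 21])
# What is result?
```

1 + 25 + 21 + 0 = 47

Answer: 47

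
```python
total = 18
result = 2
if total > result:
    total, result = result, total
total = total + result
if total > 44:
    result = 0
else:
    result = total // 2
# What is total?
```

Trace:
`total = 18` → total = 18
`result = 2` → result = 2
`if total > result: ...` → total > result is True → total = 2; result = 18
`total = total + result` → total = 20
`if total > 44: ...` → total > 44 is False, take else branch → result = 10
So total = 20

Answer: 20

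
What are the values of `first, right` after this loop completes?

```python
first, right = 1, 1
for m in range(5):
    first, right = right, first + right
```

Fibonacci: after 5 iterations
`first, right` takes the values: (1, 1) → (1, 2) → (2, 3) → (3, 5) → (5, 8) → (8, 13)

Answer: 8, 13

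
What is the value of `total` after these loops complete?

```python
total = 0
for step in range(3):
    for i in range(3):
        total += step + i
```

Sum of all step+i for step,i in 3x3
`total` takes the values: 0 → 1 → 3 → 4 → 6 → 9 → 11 → 14 → 18

Answer: 18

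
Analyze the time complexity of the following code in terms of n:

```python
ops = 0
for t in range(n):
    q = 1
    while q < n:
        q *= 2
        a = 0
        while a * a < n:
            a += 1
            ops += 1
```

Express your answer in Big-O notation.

Each loop level contributes: n × log n × √n. Multiplying the contributions gives O(n√n log n).

Answer: O(n√n log n)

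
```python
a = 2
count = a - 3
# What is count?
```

Trace:
`a = 2` → a = 2
`count = a - 3` → count = -1
So count = -1

Answer: -1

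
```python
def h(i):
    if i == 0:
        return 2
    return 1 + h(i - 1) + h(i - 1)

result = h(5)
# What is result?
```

h(i) = 1 + 2·h(i-1), h(0)=2. Closed form: (2+1)·2^5 - 1 = 95.

Answer: 95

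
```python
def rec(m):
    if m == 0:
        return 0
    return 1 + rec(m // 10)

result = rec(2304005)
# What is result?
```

Count of digits of 2304005: 7

Answer: 7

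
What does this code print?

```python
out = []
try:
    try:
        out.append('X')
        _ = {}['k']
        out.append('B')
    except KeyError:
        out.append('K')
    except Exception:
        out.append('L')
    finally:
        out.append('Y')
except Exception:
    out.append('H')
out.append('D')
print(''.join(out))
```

Execution trace: 'X' (inner try body) → 'K' (inner except KeyError) → 'Y' (inner finally) → 'D' (after the try/except). Output: XKYD

Answer: XKYD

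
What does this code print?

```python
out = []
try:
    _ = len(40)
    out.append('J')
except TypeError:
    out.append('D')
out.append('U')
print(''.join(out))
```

Execution trace: 'D' (except TypeError) → 'U' (after the try/except). Output: DU

Answer: DU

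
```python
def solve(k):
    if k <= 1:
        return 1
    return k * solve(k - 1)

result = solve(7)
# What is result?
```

solve(7) = 7 * 6 * 5 * 4 * 3 * 2 * 1 = 5040

Answer: 5040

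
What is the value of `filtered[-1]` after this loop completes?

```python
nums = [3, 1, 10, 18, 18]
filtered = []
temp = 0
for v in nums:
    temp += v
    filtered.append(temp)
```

Cumulative sum ends at 50
`filtered` takes the values: [] → [3] → [3, 4] → [3, 4, 14] → [3, 4, 14, 32] → [3, 4, 14, 32, 50]
So `filtered[-1]` = 50

Answer: 50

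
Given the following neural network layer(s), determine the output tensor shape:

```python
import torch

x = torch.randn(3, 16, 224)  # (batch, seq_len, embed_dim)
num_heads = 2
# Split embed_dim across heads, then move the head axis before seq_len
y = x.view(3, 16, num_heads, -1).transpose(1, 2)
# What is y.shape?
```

Input: (3, 16, 224) -> head_dim = 224 // 2 = 112; after view: (3, 16, 2, 112) -> after transpose(1, 2): (3, 2, 16, 112) -> Output: (3, 2, 16, 112)

Answer: (3, 2, 16, 112)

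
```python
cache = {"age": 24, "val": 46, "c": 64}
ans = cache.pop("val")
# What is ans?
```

Trace:
`cache = {"age": 24, "val": 46, "c": 64}` → cache = {'age': 24, 'val': 46, 'c': 64}
`ans = cache.pop("val")` → cache = {'age': 24, 'c': 64}; ans = 46
So ans = 46

Answer: 46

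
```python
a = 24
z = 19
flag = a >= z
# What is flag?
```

Trace:
`a = 24` → a = 24
`z = 19` → z = 19
`flag = a >= z` → flag = True
So flag = True

Answer: True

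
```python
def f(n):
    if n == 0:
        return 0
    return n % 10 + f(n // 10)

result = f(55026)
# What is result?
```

Sum of digits of 55026: 6 + 2 + 0 + 5 + 5 = 18

Answer: 18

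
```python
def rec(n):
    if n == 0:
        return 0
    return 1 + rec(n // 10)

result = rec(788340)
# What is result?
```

Count of digits of 788340: 6

Answer: 6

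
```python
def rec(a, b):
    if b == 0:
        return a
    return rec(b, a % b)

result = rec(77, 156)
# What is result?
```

rec(77, 156) -> rec(156, 77) -> rec(77, 2) -> rec(2, 1) -> rec(1, 0) -> 1

Answer: 1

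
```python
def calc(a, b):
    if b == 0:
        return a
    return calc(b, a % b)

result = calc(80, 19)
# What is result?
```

calc(80, 19) -> calc(19, 4) -> calc(4, 3) -> calc(3, 1) -> calc(1, 0) -> 1

Answer: 1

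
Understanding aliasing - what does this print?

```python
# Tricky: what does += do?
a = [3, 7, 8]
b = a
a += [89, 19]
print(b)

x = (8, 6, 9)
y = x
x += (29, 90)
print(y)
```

Key concept: += behavior differs for mutable vs immutable.
Step by step:
`a = [3, 7, 8]` → a = [3, 7, 8]
`b = a` → b = [3, 7, 8] (same object as a)
`a += [89, 19]` → a = [3, 7, 8, 89, 19] (same object as b); b = [3, 7, 8, 89, 19] (same object as a)
`print(b)` → prints [3, 7, 8, 89, 19]
`x = (8, 6, 9)` → x = (8, 6, 9)
`y = x` → y = (8, 6, 9)
`x += (29, 90)` → x = (8, 6, 9, 29, 90)
`print(y)` → prints (8, 6, 9)

Answer:
[3, 7, 8, 89, 19]
(8, 6, 9)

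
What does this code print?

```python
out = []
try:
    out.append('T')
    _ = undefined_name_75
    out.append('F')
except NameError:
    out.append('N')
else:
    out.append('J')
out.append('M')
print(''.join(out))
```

Execution trace: 'T' (try body) → 'N' (except NameError) → 'M' (after the try/except). Output: TNM

Answer: TNM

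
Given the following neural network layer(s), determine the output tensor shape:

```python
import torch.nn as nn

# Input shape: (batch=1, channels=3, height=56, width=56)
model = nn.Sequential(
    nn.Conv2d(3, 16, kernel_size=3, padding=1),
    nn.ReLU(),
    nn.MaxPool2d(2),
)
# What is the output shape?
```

Input: (1, 3, 56, 56) -> after Conv2d: (1, 16, 56, 56) -> after ReLU: (1, 16, 56, 56) -> Output: (1, 16, 28, 28)

Answer: (1, 16, 28, 28)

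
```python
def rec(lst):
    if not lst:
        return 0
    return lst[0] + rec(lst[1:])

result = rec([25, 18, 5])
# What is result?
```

25 + 18 + 5 + 0 = 48

Answer: 48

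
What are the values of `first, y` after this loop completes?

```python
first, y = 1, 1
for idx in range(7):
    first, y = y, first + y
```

Fibonacci: after 7 iterations
`first, y` takes the values: (1, 1) → (1, 2) → (2, 3) → (3, 5) → (5, 8) → (8, 13) → (13, 21) → (21, 34)

Answer: 21, 34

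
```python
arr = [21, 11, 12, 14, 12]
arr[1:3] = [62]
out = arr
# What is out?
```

Trace:
`arr = [21, 11, 12, 14, 12]` → arr = [21, 11, 12, 14, 12]
`arr[1:3] = [62]` → arr = [21, 62, 14, 12]
`out = arr` → out = [21, 62, 14, 12]
So out = [21, 62, 14, 12]

Answer: [21, 62, 14, 12]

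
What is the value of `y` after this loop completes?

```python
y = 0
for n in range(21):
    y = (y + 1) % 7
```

Increment mod 7, 21 times = 0
`y` takes the values: 0 → 1 → 2 → 3 → 4 → 5 → 6 → 0 → 1 → 2 → 3 → 4 → 5 → 6 → 0 → 1 → 2 → 3 → 4 → 5 → 6 → 0

Answer: 0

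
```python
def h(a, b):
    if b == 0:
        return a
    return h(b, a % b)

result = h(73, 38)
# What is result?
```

h(73, 38) -> h(38, 35) -> h(35, 3) -> h(3, 2) -> h(2, 1) -> h(1, 0) -> 1

Answer: 1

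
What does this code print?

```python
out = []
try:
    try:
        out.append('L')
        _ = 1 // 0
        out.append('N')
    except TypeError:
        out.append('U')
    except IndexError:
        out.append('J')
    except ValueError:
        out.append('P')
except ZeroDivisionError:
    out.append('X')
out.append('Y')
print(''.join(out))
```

Execution trace: 'L' (try body) → 'X' (outer except ZeroDivisionError) → 'Y' (after the try/except). Output: LXY

Answer: LXY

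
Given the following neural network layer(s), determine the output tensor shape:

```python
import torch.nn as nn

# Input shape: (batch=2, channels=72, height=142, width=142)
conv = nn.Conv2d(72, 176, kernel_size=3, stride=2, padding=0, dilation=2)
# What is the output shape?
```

Input: (2, 72, 142, 142) -> Output: (2, 176, 69, 69)

Answer: (2, 176, 69, 69)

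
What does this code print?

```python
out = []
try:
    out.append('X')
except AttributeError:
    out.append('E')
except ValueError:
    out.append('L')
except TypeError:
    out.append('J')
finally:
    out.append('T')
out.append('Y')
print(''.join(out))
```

Execution trace: 'X' (try body, no exception) → 'T' (finally) → 'Y' (after the try/except). Output: XTY

Answer: XTY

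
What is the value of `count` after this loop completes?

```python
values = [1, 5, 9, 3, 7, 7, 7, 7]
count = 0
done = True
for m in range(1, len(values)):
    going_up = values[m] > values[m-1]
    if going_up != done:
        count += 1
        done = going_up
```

Count direction changes in [1, 5, 9, 3, 7, 7, 7, 7]
`count` takes the values: 0 → 1 → 2 → 3

Answer: 3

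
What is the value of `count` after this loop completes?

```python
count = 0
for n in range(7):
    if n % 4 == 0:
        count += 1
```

Count numbers divisible by 4 in range(7)
`count` takes the values: 0 → 1 → 2

Answer: 2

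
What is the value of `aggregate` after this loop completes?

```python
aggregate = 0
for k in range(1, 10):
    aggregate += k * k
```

Sum of squares 1² to 9² = 285
`aggregate` takes the values: 0 → 1 → 5 → 14 → 30 → 55 → 91 → 140 → 204 → 285

Answer: 285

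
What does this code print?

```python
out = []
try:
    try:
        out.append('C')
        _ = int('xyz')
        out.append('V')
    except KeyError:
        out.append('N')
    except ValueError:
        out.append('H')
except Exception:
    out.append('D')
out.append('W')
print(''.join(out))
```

Execution trace: 'C' (inner try body) → 'H' (inner except ValueError) → 'W' (after the try/except). Output: CHW

Answer: CHW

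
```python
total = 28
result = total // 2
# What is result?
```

Trace:
`total = 28` → total = 28
`result = total // 2` → result = 14
So result = 14

Answer: 14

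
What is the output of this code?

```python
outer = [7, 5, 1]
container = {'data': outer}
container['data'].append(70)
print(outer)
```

Key concept: dict holds reference to list.
Step by step:
`outer = [7, 5, 1]` → outer = [7, 5, 1]
`container = {'data': outer}` → container = {'data': [7, 5, 1]}
`container['data'].append(70)` → outer = [7, 5, 1, 70]; container = {'data': [7, 5, 1, 70]}
`print(outer)` → prints [7, 5, 1, 70]

Answer: [7, 5, 1, 70]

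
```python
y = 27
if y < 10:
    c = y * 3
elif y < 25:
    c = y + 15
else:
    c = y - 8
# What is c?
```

Trace:
`y = 27` → y = 27
`if y < 10: ...` → y < 10 is False, y < 25 is False, take else branch → c = 19
So c = 19

Answer: 19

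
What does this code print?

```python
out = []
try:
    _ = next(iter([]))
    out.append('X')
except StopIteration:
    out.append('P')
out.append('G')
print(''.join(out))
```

Execution trace: 'P' (except StopIteration) → 'G' (after the try/except). Output: PG

Answer: PG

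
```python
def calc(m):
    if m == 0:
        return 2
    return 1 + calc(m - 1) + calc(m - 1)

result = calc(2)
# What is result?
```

calc(m) = 1 + 2·calc(m-1), calc(0)=2. Closed form: (2+1)·2^2 - 1 = 11.

Answer: 11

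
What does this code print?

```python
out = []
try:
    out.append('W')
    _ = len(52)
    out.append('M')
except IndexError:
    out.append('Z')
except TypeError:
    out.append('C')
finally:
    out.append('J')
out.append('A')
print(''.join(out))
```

Execution trace: 'W' (try body) → 'C' (except TypeError) → 'J' (finally) → 'A' (after the try/except). Output: WCJA

Answer: WCJA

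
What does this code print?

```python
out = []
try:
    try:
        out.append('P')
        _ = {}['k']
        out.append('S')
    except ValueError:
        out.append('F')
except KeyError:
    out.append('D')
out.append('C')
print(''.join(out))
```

Execution trace: 'P' (try body) → 'D' (outer except KeyError) → 'C' (after the try/except). Output: PDC

Answer: PDC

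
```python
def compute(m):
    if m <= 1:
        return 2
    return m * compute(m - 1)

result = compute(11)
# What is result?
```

compute(11) = 11 * 10 * 9 * 8 * 7 * 6 * 5 * 4 * 3 * 2 * 2 = 79833600

Answer: 79833600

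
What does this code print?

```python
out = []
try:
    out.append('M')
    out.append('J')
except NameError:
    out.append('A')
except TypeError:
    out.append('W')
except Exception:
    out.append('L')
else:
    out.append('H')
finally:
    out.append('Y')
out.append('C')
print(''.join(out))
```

Execution trace: 'M' (try body) → 'J' (try body, no exception) → 'H' (else) → 'Y' (finally) → 'C' (after the try/except). Output: MJHYC

Answer: MJHYC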